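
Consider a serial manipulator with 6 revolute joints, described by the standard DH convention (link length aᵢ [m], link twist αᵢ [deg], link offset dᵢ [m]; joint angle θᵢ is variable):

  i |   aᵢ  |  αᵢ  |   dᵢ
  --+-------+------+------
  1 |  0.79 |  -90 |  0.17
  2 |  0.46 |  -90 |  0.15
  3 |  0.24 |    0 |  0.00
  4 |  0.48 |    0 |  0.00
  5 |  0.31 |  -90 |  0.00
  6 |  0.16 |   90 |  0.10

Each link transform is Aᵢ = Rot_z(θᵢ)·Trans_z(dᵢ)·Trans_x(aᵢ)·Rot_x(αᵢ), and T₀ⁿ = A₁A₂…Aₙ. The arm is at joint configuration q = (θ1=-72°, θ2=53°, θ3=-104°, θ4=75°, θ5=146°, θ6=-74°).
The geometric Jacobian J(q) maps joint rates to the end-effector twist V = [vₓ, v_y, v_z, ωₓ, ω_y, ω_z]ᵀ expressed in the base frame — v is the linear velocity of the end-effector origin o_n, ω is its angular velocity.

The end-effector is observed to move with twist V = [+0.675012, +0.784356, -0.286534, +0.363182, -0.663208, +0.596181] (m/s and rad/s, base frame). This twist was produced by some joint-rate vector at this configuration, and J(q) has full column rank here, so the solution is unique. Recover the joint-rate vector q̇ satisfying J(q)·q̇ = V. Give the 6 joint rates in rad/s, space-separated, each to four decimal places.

o_n = [0.6411, -0.8551, -0.3793]
J₁: ẑ×o_n = [0.8551, 0.6411, -0.0000], ω = ẑ
J2: z=[0.9511, 0.3090, 0.0000] o=[0.2441, -0.7513, 0.1700] → [-0.1697, 0.5224, -0.2213, 0.9511, 0.3090, 0.0000]
J3: z=[-0.2468, 0.7595, -0.6018] o=[0.4723, -0.9683, -0.1974] → [-0.0701, -0.1465, -0.1561, -0.2468, 0.7595, -0.6018]
J4: z=[-0.2468, 0.7595, -0.6018] o=[0.6830, -0.8631, -0.1510] → [-0.1686, -0.0311, 0.0299, -0.2468, 0.7595, -0.6018]
J5: z=[-0.2468, 0.7595, -0.6018] o=[0.9824, -1.0315, -0.4863] → [0.1874, 0.2318, 0.2157, -0.2468, 0.7595, -0.6018]
J6: z=[0.2661, 0.6503, 0.7116] o=[0.6935, -1.0363, -0.3739] → [-0.1324, -0.0359, 0.0823, 0.2661, 0.6503, 0.7116]
q̇ = J⁺·V = [0.9690, 0.5200, -0.1380, 0.4000, -0.6310, -0.8360]

0.9690 0.5200 -0.1380 0.4000 -0.6310 -0.8360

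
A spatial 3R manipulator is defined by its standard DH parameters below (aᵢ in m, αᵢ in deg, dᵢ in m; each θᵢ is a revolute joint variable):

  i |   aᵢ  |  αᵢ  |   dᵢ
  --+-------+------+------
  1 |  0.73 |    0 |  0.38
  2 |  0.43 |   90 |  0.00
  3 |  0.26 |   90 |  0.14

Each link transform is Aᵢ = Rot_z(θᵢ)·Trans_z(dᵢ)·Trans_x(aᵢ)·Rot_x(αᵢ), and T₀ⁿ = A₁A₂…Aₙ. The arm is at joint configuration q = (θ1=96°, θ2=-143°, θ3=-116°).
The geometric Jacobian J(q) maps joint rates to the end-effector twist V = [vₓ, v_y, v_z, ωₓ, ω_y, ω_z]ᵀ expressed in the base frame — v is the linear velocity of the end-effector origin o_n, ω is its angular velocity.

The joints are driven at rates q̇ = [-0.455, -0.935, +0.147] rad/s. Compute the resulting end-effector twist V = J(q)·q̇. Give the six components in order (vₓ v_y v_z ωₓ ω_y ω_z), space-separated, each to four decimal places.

-0.1002 -0.1477 -0.0168 -0.1075 -0.1003 -1.3900

o_n = [0.0368, 0.3994, 0.1463]
J₁: ẑ×o_n = [-0.3994, 0.0368, 0.0000], ω = ẑ
J2: z=[0.0000, 0.0000, 1.0000] o=[-0.0763, 0.7260, 0.3800] → [0.3266, 0.1131, -0.0000, 0.0000, 0.0000, 1.0000]
J3: z=[-0.7314, -0.6820, 0.0000] o=[0.2170, 0.4115, 0.3800] → [0.1594, -0.1709, -0.1140, -0.7314, -0.6820, 0.0000]
V = J·q̇ = [-0.1002, -0.1477, -0.0168, -0.1075, -0.1003, -1.3900]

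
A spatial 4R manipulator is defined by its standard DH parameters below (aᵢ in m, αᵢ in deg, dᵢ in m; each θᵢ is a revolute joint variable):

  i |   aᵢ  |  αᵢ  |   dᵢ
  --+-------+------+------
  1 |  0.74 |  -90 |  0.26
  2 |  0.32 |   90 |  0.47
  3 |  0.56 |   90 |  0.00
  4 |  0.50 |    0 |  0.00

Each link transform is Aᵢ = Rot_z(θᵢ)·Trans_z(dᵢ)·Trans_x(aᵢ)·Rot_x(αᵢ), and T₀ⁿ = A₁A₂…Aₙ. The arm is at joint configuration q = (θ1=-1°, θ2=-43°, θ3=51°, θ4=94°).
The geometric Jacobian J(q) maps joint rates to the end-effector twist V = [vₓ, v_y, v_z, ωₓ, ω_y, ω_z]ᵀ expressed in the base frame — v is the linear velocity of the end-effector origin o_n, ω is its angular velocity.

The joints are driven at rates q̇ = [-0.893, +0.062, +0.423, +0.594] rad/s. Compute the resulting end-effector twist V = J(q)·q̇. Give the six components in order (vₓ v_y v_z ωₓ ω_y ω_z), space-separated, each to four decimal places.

0.5705 -0.8824 -0.2684 0.0437 -0.3126 -0.2688

o_n = [0.8907, 0.8627, 1.0684]
J₁: ẑ×o_n = [-0.8627, 0.8907, 0.0000], ω = ẑ
J2: z=[0.0175, 0.9998, 0.0000] o=[0.7399, -0.0129, 0.2600] → [0.8083, -0.0141, -0.1356, 0.0175, 0.9998, 0.0000]
J3: z=[-0.6819, 0.0119, 0.7314] o=[0.9821, 0.4529, 0.4782] → [-0.2926, 0.3356, -0.2783, -0.6819, 0.0119, 0.7314]
J4: z=[0.5573, -0.6391, 0.5300] o=[1.2474, 0.8836, 0.7186] → [-0.2125, -0.3840, -0.2396, 0.5573, -0.6391, 0.5300]
V = J·q̇ = [0.5705, -0.8824, -0.2684, 0.0437, -0.3126, -0.2688]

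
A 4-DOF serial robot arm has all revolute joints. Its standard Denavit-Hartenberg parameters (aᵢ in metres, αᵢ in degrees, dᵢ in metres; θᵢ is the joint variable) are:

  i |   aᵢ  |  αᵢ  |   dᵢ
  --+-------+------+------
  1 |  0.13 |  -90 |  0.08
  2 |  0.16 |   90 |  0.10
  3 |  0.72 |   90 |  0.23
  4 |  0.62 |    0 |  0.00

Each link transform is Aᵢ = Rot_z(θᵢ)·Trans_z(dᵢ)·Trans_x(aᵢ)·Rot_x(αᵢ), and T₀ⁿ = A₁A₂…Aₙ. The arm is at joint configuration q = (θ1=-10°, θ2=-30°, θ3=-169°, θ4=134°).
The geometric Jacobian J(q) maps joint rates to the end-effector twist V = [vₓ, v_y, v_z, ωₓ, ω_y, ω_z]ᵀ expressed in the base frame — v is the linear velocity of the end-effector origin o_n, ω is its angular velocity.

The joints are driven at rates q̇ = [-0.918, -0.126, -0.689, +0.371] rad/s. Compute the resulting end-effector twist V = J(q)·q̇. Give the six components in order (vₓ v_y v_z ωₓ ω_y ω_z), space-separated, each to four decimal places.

o_n = [-0.3028, 0.0989, 0.6034]
J₁: ẑ×o_n = [-0.0989, -0.3028, 0.0000], ω = ẑ
J2: z=[0.1736, 0.9848, 0.0000] o=[0.1280, -0.0226, 0.0800] → [0.5155, -0.0909, 0.4454, 0.1736, 0.9848, 0.0000]
J3: z=[-0.4924, 0.0868, 0.8660] o=[0.2818, 0.0518, 0.1600] → [-0.0022, -0.2880, 0.0276, -0.4924, 0.0868, 0.8660]
J4: z=[0.0077, 0.9954, -0.0954] o=[-0.4580, 0.0428, 0.0058] → [0.6002, -0.0194, -0.1541, 0.0077, 0.9954, -0.0954]
V = J·q̇ = [0.2500, 0.4806, -0.1323, 0.3203, 0.1854, -1.5501]

0.2500 0.4806 -0.1323 0.3203 0.1854 -1.5501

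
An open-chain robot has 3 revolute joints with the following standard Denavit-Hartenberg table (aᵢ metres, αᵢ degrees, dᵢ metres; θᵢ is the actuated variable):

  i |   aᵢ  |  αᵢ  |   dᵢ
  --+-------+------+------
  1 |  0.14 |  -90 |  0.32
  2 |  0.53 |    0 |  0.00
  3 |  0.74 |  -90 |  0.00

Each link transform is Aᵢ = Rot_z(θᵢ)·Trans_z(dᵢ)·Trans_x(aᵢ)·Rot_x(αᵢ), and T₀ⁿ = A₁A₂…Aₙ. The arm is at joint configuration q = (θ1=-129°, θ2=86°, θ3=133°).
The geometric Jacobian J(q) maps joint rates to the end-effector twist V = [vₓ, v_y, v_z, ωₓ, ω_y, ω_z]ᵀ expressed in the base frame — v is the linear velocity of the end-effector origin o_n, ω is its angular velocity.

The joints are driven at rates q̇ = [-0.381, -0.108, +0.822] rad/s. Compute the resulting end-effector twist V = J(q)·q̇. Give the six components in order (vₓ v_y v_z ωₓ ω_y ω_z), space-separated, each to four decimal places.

-0.1273 -0.3982 0.4146 0.5549 -0.4493 -0.3810

o_n = [0.2505, 0.3094, 0.2570]
J₁: ẑ×o_n = [-0.3094, 0.2505, 0.0000], ω = ẑ
J2: z=[0.7771, -0.6293, 0.0000] o=[-0.0881, -0.1088, 0.3200] → [0.0397, 0.0490, 0.5381, 0.7771, -0.6293, 0.0000]
J3: z=[0.7771, -0.6293, 0.0000] o=[-0.1114, -0.1375, -0.2087] → [-0.2931, -0.3619, 0.5751, 0.7771, -0.6293, 0.0000]
V = J·q̇ = [-0.1273, -0.3982, 0.4146, 0.5549, -0.4493, -0.3810]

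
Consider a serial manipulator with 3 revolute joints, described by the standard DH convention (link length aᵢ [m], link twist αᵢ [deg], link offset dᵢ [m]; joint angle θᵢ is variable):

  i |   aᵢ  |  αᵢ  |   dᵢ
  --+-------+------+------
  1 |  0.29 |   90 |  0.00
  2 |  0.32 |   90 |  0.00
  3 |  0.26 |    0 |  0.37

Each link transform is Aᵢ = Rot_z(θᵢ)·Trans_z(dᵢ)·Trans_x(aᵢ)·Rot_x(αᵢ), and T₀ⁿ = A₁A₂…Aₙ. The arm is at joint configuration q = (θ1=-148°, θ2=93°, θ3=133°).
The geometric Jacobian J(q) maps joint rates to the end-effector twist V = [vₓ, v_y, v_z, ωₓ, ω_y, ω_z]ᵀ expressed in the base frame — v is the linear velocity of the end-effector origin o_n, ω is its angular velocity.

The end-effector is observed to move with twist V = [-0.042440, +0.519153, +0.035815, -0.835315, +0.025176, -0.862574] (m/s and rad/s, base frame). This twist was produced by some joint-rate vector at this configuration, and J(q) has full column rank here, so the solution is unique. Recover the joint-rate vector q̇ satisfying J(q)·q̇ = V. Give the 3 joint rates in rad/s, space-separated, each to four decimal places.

-0.8990 0.4640 0.6960

o_n = [-0.6537, -0.1843, 0.1618]
J₁: ẑ×o_n = [0.1843, -0.6537, 0.0000], ω = ẑ
J2: z=[-0.5299, 0.8480, 0.0000] o=[-0.2459, -0.1537, 0.0000] → [0.1373, 0.0858, 0.3620, -0.5299, 0.8480, 0.0000]
J3: z=[-0.8469, -0.5292, 0.0523] o=[-0.2317, -0.1448, 0.3196] → [0.0855, -0.1556, -0.1899, -0.8469, -0.5292, 0.0523]
q̇ = J⁺·V = [-0.8990, 0.4640, 0.6960]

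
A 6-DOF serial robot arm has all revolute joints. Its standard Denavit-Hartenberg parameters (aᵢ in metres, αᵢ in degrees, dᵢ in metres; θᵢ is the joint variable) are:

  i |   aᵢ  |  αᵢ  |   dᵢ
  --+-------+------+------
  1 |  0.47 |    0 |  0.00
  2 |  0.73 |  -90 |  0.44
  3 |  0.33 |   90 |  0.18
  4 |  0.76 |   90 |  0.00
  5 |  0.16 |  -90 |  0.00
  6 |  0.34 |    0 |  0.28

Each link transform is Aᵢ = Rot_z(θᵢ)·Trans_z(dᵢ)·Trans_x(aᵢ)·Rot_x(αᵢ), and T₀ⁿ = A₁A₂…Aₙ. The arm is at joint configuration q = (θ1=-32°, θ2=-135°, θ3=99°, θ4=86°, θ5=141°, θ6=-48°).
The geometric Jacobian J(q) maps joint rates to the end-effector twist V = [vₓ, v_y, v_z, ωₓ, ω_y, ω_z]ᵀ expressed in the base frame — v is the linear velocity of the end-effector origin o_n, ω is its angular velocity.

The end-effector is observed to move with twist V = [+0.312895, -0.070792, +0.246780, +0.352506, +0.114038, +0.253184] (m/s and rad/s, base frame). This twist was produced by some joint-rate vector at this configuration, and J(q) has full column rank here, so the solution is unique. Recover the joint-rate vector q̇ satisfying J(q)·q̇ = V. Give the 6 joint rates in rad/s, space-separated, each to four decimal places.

o_n = [-0.1463, -0.8309, -0.1585]
J₁: ẑ×o_n = [0.8309, -0.1463, 0.0000], ω = ẑ
J2: z=[0.0000, 0.0000, 1.0000] o=[0.3986, -0.2491, 0.0000] → [0.5818, -0.5449, 0.0000, 0.0000, 0.0000, 1.0000]
J3: z=[0.2250, -0.9744, 0.0000] o=[-0.3127, -0.4133, 0.4400] → [0.5831, 0.1346, 0.0682, 0.2250, -0.9744, 0.0000]
J4: z=[-0.9624, -0.2222, -0.1564] o=[-0.2219, -0.5771, 0.1141] → [0.0208, -0.2741, 0.2611, -0.9624, -0.2222, -0.1564]
J5: z=[0.1364, 0.1031, -0.9853] o=[-0.0433, -1.3139, 0.0617] → [0.4532, 0.1315, 0.0765, 0.1364, 0.1031, -0.9853]
J6: z=[0.6000, 0.7828, 0.1649] o=[-0.1694, -1.2157, 0.0545] → [-0.2302, 0.1316, 0.2128, 0.6000, 0.7828, 0.1649]
q̇ = J⁺·V = [-0.0550, 0.3560, 0.4310, 0.2040, 0.1370, 0.7220]

-0.0550 0.3560 0.4310 0.2040 0.1370 0.7220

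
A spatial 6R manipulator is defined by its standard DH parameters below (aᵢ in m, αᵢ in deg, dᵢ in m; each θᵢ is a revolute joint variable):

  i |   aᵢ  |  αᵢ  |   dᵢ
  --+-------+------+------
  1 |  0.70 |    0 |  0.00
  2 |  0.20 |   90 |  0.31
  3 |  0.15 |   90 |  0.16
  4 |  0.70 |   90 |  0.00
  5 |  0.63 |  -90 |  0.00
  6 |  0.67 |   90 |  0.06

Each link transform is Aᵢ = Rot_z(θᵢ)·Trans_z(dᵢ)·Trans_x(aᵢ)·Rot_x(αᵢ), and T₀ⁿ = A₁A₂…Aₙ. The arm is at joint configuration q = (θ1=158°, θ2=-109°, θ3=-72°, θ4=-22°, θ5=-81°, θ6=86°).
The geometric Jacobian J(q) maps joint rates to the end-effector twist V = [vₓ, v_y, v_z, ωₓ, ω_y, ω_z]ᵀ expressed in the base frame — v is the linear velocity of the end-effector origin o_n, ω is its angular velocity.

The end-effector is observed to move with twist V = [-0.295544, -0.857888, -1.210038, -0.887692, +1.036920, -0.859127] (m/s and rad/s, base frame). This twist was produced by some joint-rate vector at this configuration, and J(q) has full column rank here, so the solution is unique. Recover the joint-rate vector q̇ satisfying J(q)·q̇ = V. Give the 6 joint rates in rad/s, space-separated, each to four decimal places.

-0.8350 0.1920 -0.9100 -0.1890 0.3080 0.4180

o_n = [0.4810, 0.8677, -0.6300]
J₁: ẑ×o_n = [-0.8677, 0.4810, 0.0000], ω = ẑ
J2: z=[0.0000, 0.0000, 1.0000] o=[-0.6490, 0.2622, 0.0000] → [-0.6055, 1.1301, 0.0000, 0.0000, 0.0000, 1.0000]
J3: z=[0.7547, -0.6561, 0.0000] o=[-0.5178, 0.4132, 0.3100] → [0.6167, 0.7094, 0.9984, 0.7547, -0.6561, 0.0000]
J4: z=[-0.6239, -0.7178, -0.3090] o=[-0.3667, 0.3432, 0.1673] → [0.7344, -0.7594, 0.2811, -0.6239, -0.7178, -0.3090]
J5: z=[-0.7757, 0.5209, 0.3563] o=[-0.4330, 0.6666, -0.4499] → [-0.1655, 0.1859, -0.6322, -0.7757, 0.5209, 0.3563]
J6: z=[-0.1912, 0.3440, -0.9193] o=[-0.0541, 1.1587, -0.3445] → [-0.3657, -0.5465, -0.1284, -0.1912, 0.3440, -0.9193]
q̇ = J⁺·V = [-0.8350, 0.1920, -0.9100, -0.1890, 0.3080, 0.4180]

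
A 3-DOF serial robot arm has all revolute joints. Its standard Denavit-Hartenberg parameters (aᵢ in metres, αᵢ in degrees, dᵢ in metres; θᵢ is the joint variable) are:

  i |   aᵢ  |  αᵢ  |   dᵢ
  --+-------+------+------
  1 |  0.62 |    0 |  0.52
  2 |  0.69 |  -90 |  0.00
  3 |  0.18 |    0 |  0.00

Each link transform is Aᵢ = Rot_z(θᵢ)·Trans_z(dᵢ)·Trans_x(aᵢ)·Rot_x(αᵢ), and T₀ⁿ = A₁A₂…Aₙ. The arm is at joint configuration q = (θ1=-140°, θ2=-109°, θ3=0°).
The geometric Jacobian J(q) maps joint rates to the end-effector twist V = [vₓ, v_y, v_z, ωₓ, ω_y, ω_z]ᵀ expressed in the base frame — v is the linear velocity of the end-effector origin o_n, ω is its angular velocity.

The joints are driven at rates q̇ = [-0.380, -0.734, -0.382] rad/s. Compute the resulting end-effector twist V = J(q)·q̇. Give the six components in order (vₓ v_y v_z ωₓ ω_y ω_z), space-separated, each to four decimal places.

0.7534 0.5278 0.0688 0.3566 0.1369 -1.1140

o_n = [-0.7867, 0.4137, 0.5200]
J₁: ẑ×o_n = [-0.4137, -0.7867, 0.0000], ω = ẑ
J2: z=[0.0000, 0.0000, 1.0000] o=[-0.4749, -0.3985, 0.5200] → [-0.8122, -0.3118, 0.0000, 0.0000, 0.0000, 1.0000]
J3: z=[-0.9336, -0.3584, 0.0000] o=[-0.7222, 0.2456, 0.5200] → [-0.0000, -0.0000, -0.1800, -0.9336, -0.3584, 0.0000]
V = J·q̇ = [0.7534, 0.5278, 0.0688, 0.3566, 0.1369, -1.1140]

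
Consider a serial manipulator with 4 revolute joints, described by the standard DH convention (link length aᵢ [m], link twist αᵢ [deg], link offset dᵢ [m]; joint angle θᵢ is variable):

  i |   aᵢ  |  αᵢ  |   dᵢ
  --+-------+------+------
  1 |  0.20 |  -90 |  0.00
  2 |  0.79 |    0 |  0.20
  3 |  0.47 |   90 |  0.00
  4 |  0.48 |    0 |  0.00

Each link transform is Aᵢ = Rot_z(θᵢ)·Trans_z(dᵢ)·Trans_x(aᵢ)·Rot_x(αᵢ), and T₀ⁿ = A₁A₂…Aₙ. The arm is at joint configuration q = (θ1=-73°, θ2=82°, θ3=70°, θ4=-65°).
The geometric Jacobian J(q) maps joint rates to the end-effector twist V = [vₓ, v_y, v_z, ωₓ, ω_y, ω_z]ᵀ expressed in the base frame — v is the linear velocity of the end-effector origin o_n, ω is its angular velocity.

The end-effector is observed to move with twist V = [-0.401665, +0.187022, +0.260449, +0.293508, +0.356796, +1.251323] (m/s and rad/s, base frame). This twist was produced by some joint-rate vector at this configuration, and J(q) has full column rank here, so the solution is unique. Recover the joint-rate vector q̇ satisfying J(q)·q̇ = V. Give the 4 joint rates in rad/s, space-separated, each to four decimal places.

0.7710 0.7220 -0.3370 -0.5440

o_n = [-0.3078, 0.2030, -1.0982]
J₁: ẑ×o_n = [-0.2030, -0.3078, 0.0000], ω = ẑ
J2: z=[0.9563, 0.2924, 0.0000] o=[0.0585, -0.1913, 0.0000] → [-0.3211, 1.0502, 0.4842, 0.9563, 0.2924, 0.0000]
J3: z=[0.9563, 0.2924, 0.0000] o=[0.2819, -0.2379, -0.7823] → [-0.0924, 0.3021, 0.5941, 0.9563, 0.2924, 0.0000]
J4: z=[0.1373, -0.4490, -0.8829] o=[0.1606, 0.1589, -1.0030] → [0.0817, 0.4266, -0.2042, 0.1373, -0.4490, -0.8829]
q̇ = J⁺·V = [0.7710, 0.7220, -0.3370, -0.5440]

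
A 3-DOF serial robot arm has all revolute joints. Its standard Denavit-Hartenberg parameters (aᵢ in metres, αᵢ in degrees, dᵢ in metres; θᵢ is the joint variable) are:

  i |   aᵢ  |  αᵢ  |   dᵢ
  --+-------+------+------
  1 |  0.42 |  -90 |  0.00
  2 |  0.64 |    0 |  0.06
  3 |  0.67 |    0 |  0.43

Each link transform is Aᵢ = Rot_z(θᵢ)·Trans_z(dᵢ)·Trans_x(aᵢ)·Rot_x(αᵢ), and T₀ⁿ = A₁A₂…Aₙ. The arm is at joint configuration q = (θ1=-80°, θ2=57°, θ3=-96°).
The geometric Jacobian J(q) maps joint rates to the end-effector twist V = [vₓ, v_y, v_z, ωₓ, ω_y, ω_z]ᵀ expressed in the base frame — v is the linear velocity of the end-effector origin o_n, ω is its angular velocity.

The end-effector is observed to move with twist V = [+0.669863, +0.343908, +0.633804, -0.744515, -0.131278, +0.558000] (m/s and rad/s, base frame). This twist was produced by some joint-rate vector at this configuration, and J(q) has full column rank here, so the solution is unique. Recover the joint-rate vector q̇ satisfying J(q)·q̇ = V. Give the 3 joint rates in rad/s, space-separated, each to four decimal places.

0.5580 -0.6890 -0.0670

o_n = [0.7064, -1.1846, -0.1151]
J₁: ẑ×o_n = [1.1846, 0.7064, -0.0000], ω = ẑ
J2: z=[0.9848, 0.1736, 0.0000] o=[0.0729, -0.4136, 0.0000] → [-0.0200, 0.1134, -0.8693, 0.9848, 0.1736, 0.0000]
J3: z=[0.9848, 0.1736, 0.0000] o=[0.1925, -0.7465, -0.5367] → [0.0732, -0.4152, -0.5207, 0.9848, 0.1736, 0.0000]
q̇ = J⁺·V = [0.5580, -0.6890, -0.0670]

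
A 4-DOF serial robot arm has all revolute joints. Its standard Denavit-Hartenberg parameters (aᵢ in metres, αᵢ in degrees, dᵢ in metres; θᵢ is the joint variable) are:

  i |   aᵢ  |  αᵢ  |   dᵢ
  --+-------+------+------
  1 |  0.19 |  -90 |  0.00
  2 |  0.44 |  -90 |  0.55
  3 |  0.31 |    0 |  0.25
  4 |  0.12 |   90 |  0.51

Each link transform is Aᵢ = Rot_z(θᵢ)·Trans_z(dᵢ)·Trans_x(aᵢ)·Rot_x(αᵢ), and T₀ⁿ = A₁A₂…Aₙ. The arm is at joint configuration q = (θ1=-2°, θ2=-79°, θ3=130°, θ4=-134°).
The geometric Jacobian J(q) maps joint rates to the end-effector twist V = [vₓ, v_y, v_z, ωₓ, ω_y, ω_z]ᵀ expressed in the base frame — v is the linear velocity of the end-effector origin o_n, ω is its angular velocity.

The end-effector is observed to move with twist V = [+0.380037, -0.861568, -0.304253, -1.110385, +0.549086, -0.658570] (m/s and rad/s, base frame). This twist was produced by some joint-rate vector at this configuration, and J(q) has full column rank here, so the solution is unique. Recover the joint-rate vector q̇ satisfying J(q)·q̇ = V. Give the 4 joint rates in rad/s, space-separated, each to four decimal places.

o_n = [1.0154, 0.2856, 0.2088]
J₁: ẑ×o_n = [-0.2856, 1.0154, 0.0000], ω = ẑ
J2: z=[0.0349, 0.9994, 0.0000] o=[0.1899, -0.0066, 0.0000] → [0.2087, -0.0073, -0.8148, 0.0349, 0.9994, 0.0000]
J3: z=[0.9810, -0.0343, -0.1908] o=[0.2930, 0.5401, 0.4319] → [-0.0409, 0.0810, -0.2249, 0.9810, -0.0343, -0.1908]
J4: z=[0.9810, -0.0343, -0.1908] o=[0.4920, 0.2955, 0.1886] → [-0.0026, -0.1197, 0.0082, 0.9810, -0.0343, -0.1908]
q̇ = J⁺·V = [-0.8780, 0.5100, -0.5180, -0.6320]

-0.8780 0.5100 -0.5180 -0.6320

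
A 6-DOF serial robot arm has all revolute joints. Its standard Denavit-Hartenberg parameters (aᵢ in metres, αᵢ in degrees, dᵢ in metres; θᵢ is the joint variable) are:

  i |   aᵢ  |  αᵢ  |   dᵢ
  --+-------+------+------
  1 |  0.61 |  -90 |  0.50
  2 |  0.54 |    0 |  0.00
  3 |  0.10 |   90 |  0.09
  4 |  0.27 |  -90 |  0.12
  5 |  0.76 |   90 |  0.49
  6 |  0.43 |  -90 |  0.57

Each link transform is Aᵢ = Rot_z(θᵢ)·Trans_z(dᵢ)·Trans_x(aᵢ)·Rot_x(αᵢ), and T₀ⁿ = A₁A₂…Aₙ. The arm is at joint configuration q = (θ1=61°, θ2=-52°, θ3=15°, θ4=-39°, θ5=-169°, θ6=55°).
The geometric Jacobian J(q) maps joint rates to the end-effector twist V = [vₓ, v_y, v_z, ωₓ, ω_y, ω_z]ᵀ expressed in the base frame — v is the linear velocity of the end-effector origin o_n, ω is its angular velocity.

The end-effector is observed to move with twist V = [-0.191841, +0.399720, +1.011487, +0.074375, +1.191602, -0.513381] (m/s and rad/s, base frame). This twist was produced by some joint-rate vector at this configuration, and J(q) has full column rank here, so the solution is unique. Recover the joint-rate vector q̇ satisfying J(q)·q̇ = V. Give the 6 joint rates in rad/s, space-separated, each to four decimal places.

o_n = [-0.5821, 1.5590, 0.7203]
J₁: ẑ×o_n = [-1.5590, -0.5821, 0.0000], ω = ẑ
J2: z=[-0.8746, 0.4848, 0.0000] o=[0.2957, 0.5335, 0.5000] → [0.1068, 0.1927, -0.4713, -0.8746, 0.4848, 0.0000]
J3: z=[-0.8746, 0.4848, 0.0000] o=[0.4569, 0.8243, 0.9255] → [-0.0995, -0.1795, -0.1389, -0.8746, 0.4848, 0.0000]
J4: z=[-0.2918, -0.5264, 0.7986] o=[0.4169, 0.9378, 0.9857] → [-0.3564, -0.8753, -0.7071, -0.2918, -0.5264, 0.7986]
J5: z=[-0.4360, 0.8163, 0.3787] o=[0.6118, 0.9388, 1.2078] → [-0.6329, -0.6647, 0.7042, -0.4360, 0.8163, 0.3787]
J6: z=[0.1240, 0.4713, -0.8732] o=[-0.2793, 1.0851, 1.1603] → [0.2064, 0.3189, 0.2014, 0.1240, 0.4713, -0.8732]
q̇ = J⁺·V = [0.0800, 0.7060, -0.9510, -0.6850, 0.9060, 0.4460]

0.0800 0.7060 -0.9510 -0.6850 0.9060 0.4460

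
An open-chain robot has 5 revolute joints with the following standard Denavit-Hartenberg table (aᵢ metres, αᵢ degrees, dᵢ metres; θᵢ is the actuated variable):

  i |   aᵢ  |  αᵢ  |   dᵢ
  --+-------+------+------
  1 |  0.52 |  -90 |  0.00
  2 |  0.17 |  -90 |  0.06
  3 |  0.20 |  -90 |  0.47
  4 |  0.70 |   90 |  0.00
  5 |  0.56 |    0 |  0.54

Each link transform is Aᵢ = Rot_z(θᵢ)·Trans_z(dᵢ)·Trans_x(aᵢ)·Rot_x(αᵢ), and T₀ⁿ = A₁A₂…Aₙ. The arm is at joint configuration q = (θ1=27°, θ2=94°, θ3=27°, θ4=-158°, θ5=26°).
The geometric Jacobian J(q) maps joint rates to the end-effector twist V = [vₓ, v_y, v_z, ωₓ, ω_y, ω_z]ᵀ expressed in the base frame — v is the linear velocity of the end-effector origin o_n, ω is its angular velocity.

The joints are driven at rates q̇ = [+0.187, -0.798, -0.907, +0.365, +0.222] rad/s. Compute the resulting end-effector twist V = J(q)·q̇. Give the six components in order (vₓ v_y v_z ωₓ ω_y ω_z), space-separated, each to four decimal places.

o_n = [-0.0102, 0.3863, 0.9646]
J₁: ẑ×o_n = [-0.3863, -0.0102, 0.0000], ω = ẑ
J2: z=[-0.4540, 0.8910, 0.0000] o=[0.4633, 0.2361, 0.0000] → [0.8595, 0.4379, 0.3537, -0.4540, 0.8910, 0.0000]
J3: z=[-0.8888, -0.4529, 0.0698] o=[0.4255, 0.2842, -0.1696] → [-0.5208, 0.9777, -0.2881, -0.8888, -0.4529, 0.0698]
J4: z=[0.4327, -0.7795, 0.4529] o=[0.0379, -0.0152, -0.3146] → [-1.1790, -0.5753, 0.1363, 0.4327, -0.7795, 0.4529]
J5: z=[0.7677, 0.5820, 0.2683] o=[-0.2930, 0.1468, 0.2806] → [0.3338, -0.4492, 0.0192, 0.7677, 0.5820, 0.2683]
V = J·q̇ = [-0.6420, -1.5479, 0.0331, 1.4968, -0.4556, 0.3486]

-0.6420 -1.5479 0.0331 1.4968 -0.4556 0.3486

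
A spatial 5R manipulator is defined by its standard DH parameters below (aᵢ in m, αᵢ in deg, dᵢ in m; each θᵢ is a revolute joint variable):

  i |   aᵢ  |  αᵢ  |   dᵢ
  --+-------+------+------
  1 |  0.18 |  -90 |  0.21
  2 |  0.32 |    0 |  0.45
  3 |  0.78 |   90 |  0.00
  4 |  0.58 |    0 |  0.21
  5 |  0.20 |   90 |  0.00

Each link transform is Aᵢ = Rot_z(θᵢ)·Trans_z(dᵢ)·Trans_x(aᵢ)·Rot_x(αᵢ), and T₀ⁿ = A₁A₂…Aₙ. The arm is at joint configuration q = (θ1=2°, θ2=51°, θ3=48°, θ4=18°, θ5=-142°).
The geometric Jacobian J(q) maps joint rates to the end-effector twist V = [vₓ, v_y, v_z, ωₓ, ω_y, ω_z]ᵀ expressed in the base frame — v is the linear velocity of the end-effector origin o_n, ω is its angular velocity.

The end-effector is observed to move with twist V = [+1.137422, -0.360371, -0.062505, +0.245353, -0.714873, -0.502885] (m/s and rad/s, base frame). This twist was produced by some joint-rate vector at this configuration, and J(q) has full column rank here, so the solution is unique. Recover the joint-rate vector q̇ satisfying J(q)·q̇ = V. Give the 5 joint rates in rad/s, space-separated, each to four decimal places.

-0.4680 -0.1120 -0.6110 -0.3420 0.5650

o_n = [0.3816, 0.4770, -1.2763]
J₁: ẑ×o_n = [-0.4770, 0.3816, 0.0000], ω = ẑ
J2: z=[-0.0349, 0.9994, 0.0000] o=[0.1799, 0.0063, 0.2100] → [-1.4854, -0.0519, -0.2180, -0.0349, 0.9994, 0.0000]
J3: z=[-0.0349, 0.9994, 0.0000] o=[0.3654, 0.4630, -0.0387] → [-1.2369, -0.0432, -0.0166, -0.0349, 0.9994, 0.0000]
J4: z=[0.9871, 0.0345, -0.1564] o=[0.2435, 0.4588, -0.8091] → [-0.0132, 0.4396, 0.0133, 0.9871, 0.0345, -0.1564]
J5: z=[0.9871, 0.0345, -0.1564] o=[0.3583, 0.6421, -1.3868] → [-0.0220, -0.1127, -0.1638, 0.9871, 0.0345, -0.1564]
q̇ = J⁺·V = [-0.4680, -0.1120, -0.6110, -0.3420, 0.5650]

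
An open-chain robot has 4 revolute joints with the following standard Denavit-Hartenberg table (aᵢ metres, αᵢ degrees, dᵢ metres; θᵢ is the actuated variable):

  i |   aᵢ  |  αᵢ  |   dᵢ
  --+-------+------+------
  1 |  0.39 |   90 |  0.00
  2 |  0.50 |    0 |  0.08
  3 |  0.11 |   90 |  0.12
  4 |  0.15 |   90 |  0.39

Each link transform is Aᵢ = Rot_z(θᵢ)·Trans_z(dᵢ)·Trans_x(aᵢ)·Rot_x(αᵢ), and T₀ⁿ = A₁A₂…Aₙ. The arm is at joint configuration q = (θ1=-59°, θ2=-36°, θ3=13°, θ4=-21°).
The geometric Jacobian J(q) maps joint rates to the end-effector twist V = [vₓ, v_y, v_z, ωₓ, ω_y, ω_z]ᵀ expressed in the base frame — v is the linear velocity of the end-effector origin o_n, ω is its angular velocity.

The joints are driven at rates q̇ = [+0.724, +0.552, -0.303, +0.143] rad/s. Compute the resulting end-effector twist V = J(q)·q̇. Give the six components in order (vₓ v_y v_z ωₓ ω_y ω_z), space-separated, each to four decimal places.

o_n = [0.3239, -0.8230, -0.7506]
J₁: ẑ×o_n = [0.8230, 0.3239, -0.0000], ω = ẑ
J2: z=[-0.8572, -0.5150, 0.0000] o=[0.2009, -0.3343, 0.0000] → [0.3866, -0.6434, 0.4823, -0.8572, -0.5150, 0.0000]
J3: z=[-0.8572, -0.5150, 0.0000] o=[0.3406, -0.7222, -0.2939] → [0.2352, -0.3915, 0.0778, -0.8572, -0.5150, 0.0000]
J4: z=[-0.2012, 0.3349, -0.9205] o=[0.2899, -0.8708, -0.3369] → [-0.0946, -0.1145, -0.0210, -0.2012, 0.3349, -0.9205]
V = J·q̇ = [0.7245, -0.0184, 0.2397, -0.2422, -0.0804, 0.5924]

0.7245 -0.0184 0.2397 -0.2422 -0.0804 0.5924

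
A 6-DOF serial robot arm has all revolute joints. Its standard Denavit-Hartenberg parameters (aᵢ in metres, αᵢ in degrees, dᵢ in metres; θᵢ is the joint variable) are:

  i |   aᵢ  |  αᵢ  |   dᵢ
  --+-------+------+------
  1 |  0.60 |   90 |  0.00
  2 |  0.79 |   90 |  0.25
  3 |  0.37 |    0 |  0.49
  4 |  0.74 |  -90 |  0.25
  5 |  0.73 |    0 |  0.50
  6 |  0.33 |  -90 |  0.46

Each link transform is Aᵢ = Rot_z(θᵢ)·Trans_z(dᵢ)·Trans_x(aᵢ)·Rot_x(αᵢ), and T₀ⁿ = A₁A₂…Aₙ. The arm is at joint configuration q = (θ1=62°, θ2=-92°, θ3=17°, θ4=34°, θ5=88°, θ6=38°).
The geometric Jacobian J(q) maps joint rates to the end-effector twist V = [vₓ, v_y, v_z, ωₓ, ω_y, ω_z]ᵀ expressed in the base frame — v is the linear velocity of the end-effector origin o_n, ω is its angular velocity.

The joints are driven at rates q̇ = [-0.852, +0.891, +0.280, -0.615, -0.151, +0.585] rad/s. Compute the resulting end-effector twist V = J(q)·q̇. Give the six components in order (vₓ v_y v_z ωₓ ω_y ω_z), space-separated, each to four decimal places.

o_n = [1.6315, 0.0725, -0.7659]
J₁: ẑ×o_n = [-0.0725, 1.6315, 0.0000], ω = ẑ
J2: z=[0.8829, -0.4695, 0.0000] o=[0.2817, 0.5298, 0.0000] → [0.3596, 0.6763, 0.2299, 0.8829, -0.4695, 0.0000]
J3: z=[-0.4692, -0.8824, 0.0349] o=[0.4895, 0.3881, -0.7895] → [-0.0098, 0.0509, 1.1558, -0.4692, -0.8824, 0.0349]
J4: z=[-0.4692, -0.8824, 0.0349] o=[0.3493, -0.1060, -1.1260] → [-0.3240, 0.2137, 1.0477, -0.4692, -0.8824, 0.0349]
J5: z=[0.5684, -0.2715, 0.7767] o=[0.7321, -0.6110, -1.5827] → [-0.7526, 0.2342, 0.6326, 0.5684, -0.2715, 0.7767]
J6: z=[0.5684, -0.2715, 0.7767] o=[1.3758, -0.1127, -1.2359] → [-0.2714, -0.0686, 0.1747, 0.5684, -0.2715, 0.7767]
V = J·q̇ = [0.5335, -0.9801, -0.1092, 1.1906, -0.2405, -0.5266]

0.5335 -0.9801 -0.1092 1.1906 -0.2405 -0.5266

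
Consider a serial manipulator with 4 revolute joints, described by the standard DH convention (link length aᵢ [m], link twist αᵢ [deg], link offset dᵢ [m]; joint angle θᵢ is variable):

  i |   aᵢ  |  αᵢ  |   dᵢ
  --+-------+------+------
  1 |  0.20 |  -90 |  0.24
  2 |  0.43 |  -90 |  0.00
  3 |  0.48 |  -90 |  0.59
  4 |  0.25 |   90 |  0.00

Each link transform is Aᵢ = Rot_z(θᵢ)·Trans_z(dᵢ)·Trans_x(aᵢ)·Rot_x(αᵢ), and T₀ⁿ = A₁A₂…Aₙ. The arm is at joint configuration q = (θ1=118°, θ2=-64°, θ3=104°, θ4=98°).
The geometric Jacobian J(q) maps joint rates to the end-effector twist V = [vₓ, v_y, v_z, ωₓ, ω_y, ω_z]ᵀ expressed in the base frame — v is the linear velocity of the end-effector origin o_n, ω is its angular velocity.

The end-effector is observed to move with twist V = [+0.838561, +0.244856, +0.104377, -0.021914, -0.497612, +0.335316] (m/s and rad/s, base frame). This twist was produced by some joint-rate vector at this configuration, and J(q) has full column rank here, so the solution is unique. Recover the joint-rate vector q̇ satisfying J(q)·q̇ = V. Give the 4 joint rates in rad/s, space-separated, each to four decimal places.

-0.8380 0.4690 -0.9000 -0.8930

o_n = [0.0767, 0.7759, 0.3796]
J₁: ẑ×o_n = [-0.7759, 0.0767, 0.0000], ω = ẑ
J2: z=[-0.8829, -0.4695, 0.0000] o=[-0.0939, 0.1766, 0.2400] → [-0.0655, 0.1232, -0.4491, -0.8829, -0.4695, 0.0000]
J3: z=[-0.4220, 0.7936, -0.4384] o=[-0.1824, 0.3430, 0.6265] → [-0.0062, -0.2178, -0.3883, -0.4220, 0.7936, -0.4384]
J4: z=[-0.0139, -0.4891, -0.8721] o=[0.0038, 0.9849, 0.2635] → [-0.2391, -0.0620, 0.0386, -0.0139, -0.4891, -0.8721]
q̇ = J⁺·V = [-0.8380, 0.4690, -0.9000, -0.8930]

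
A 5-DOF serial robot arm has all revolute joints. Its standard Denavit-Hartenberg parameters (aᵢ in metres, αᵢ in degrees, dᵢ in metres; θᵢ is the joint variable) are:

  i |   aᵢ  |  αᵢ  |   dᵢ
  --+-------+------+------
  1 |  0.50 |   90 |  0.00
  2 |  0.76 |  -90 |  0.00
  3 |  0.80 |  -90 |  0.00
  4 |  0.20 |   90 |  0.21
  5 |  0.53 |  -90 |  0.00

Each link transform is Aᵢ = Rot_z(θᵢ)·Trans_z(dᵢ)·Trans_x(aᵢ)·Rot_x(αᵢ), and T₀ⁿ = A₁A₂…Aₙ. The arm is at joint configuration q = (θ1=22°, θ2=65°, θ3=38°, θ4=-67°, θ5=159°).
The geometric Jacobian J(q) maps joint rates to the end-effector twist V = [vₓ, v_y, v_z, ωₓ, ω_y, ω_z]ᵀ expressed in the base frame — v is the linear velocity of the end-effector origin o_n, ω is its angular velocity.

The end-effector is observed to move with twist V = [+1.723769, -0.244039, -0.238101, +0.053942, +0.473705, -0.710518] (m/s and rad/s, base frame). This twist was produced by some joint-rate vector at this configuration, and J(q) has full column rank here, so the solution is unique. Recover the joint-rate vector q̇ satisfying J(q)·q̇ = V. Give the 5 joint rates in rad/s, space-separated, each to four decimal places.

o_n = [0.8284, 1.1293, 0.8400]
J₁: ẑ×o_n = [-1.1293, 0.8284, 0.0000], ω = ẑ
J2: z=[0.3746, -0.9272, 0.0000] o=[0.4636, 0.1873, 0.0000] → [-0.7789, -0.3147, 0.6911, 0.3746, -0.9272, 0.0000]
J3: z=[-0.8403, -0.3395, 0.4226] o=[0.7614, 0.3076, 0.6888] → [-0.3986, 0.1554, -0.6677, -0.8403, -0.3395, 0.4226]
J4: z=[-0.5364, 0.6332, -0.5580] o=[0.8239, 0.8641, 1.2601] → [-0.1180, -0.2279, -0.1451, -0.5364, 0.6332, -0.5580]
J5: z=[-0.4003, -0.7729, -0.4923] o=[0.5627, 0.9889, 1.2766] → [0.4065, -0.3056, 0.1492, -0.4003, -0.7729, -0.4923]
q̇ = J⁺·V = [-0.5170, -0.9530, -0.4540, -0.3720, 0.4250]

-0.5170 -0.9530 -0.4540 -0.3720 0.4250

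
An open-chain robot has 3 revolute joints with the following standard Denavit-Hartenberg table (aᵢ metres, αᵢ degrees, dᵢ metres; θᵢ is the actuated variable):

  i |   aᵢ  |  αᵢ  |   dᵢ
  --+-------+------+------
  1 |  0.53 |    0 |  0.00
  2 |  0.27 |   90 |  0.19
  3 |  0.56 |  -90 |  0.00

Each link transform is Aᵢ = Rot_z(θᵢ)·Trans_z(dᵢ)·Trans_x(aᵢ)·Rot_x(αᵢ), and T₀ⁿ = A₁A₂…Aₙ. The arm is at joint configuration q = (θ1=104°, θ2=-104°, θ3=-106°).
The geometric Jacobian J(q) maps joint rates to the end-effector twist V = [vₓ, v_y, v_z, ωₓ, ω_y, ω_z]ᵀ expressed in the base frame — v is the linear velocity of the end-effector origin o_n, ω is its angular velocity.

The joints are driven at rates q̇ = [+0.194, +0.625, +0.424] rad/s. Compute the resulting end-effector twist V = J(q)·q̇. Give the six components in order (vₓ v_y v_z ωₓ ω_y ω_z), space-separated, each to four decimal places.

o_n = [-0.0126, 0.5143, -0.3483]
J₁: ẑ×o_n = [-0.5143, -0.0126, 0.0000], ω = ẑ
J2: z=[0.0000, 0.0000, 1.0000] o=[-0.1282, 0.5143, 0.0000] → [-0.0000, 0.1156, 0.0000, 0.0000, 0.0000, 1.0000]
J3: z=[0.0000, -1.0000, 0.0000] o=[0.1418, 0.5143, 0.1900] → [0.5383, -0.0000, -0.1544, 0.0000, -1.0000, 0.0000]
V = J·q̇ = [0.1285, 0.0698, -0.0654, 0.0000, -0.4240, 0.8190]

0.1285 0.0698 -0.0654 0.0000 -0.4240 0.8190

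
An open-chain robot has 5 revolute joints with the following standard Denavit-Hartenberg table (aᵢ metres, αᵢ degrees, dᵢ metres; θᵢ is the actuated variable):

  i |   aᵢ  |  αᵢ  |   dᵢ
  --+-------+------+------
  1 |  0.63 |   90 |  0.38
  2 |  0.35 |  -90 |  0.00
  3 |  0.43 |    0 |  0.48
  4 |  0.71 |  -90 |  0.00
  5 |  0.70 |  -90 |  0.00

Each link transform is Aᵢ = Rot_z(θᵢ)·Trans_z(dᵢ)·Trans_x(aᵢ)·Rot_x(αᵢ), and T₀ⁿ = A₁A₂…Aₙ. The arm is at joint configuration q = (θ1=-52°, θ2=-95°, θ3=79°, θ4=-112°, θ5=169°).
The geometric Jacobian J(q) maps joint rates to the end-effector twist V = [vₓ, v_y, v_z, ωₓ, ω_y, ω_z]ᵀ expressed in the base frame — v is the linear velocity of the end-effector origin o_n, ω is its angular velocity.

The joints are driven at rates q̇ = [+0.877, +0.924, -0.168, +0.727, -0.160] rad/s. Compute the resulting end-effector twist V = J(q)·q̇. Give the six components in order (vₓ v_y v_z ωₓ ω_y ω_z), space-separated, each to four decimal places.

0.6143 0.5229 0.1967 -0.4863 -1.0963 0.9151

o_n = [0.8989, -0.4852, -0.0997]
J₁: ẑ×o_n = [0.4852, 0.8989, -0.0000], ω = ẑ
J2: z=[-0.7880, -0.6157, 0.0000] o=[0.3879, -0.4964, 0.3800] → [0.2953, -0.3780, 0.3058, -0.7880, -0.6157, 0.0000]
J3: z=[0.6133, -0.7850, -0.0872] o=[0.3691, -0.4724, 0.0313] → [0.1017, 0.0342, 0.4081, 0.6133, -0.7850, -0.0872]
J4: z=[0.6133, -0.7850, -0.0872] o=[0.9917, -0.5837, -0.0922] → [0.0144, 0.0127, -0.0124, 0.6133, -0.7850, -0.0872]
J5: z=[0.6317, 0.5537, -0.5426] o=[0.6550, -0.7809, -0.6854] → [0.4848, -0.5023, 0.0517, 0.6317, 0.5537, -0.5426]
V = J·q̇ = [0.6143, 0.5229, 0.1967, -0.4863, -1.0963, 0.9151]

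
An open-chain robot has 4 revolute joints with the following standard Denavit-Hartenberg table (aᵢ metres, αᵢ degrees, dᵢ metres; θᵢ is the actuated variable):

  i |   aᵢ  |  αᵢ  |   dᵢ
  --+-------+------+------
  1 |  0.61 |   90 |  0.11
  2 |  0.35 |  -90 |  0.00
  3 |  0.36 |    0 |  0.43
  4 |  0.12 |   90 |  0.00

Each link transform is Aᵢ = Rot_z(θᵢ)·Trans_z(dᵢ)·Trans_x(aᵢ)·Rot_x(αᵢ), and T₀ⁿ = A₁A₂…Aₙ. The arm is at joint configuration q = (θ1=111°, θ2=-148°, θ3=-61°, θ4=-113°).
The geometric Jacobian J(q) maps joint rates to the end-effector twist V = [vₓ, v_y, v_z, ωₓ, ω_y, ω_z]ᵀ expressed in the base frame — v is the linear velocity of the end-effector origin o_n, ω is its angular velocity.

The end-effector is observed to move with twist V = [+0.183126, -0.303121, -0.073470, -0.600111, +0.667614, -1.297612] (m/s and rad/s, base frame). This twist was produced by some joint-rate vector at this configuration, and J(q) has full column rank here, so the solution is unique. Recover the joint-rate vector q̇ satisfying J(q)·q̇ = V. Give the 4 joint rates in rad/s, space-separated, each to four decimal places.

0.0440 -0.3210 0.6000 0.9820

o_n = [0.1285, 0.5788, -0.4694]
J₁: ẑ×o_n = [-0.5788, 0.1285, 0.0000], ω = ẑ
J2: z=[0.9336, 0.3584, 0.0000] o=[-0.2186, 0.5695, 0.1100] → [-0.2076, 0.5409, -0.1158, 0.9336, 0.3584, 0.0000]
J3: z=[-0.1899, 0.4947, -0.8480] o=[-0.1122, 0.2924, -0.0755] → [0.0480, -0.2790, -0.1735, -0.1899, 0.4947, -0.8480]
J4: z=[-0.1899, 0.4947, -0.8480] o=[0.1531, 0.4798, -0.5326] → [0.1152, 0.0328, -0.0066, -0.1899, 0.4947, -0.8480]
q̇ = J⁺·V = [0.0440, -0.3210, 0.6000, 0.9820]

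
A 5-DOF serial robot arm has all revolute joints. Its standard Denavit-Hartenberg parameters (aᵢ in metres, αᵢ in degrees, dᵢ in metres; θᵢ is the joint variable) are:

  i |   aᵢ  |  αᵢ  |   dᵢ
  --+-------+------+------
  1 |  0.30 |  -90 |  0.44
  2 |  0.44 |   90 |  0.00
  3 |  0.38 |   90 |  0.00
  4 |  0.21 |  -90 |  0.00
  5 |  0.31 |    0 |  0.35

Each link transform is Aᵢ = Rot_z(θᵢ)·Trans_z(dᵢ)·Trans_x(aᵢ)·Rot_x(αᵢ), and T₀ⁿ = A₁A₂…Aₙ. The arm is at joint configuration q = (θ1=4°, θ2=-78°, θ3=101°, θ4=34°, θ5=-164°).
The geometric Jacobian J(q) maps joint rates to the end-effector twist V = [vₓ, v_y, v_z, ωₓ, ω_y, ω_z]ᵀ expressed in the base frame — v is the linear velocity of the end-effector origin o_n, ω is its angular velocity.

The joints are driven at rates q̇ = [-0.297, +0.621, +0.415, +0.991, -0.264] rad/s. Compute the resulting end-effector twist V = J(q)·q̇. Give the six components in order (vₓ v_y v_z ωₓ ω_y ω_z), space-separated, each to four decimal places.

0.6486 -0.2473 -0.0550 -0.0621 0.9530 0.6678

o_n = [0.1596, 0.1371, 0.9817]
J₁: ẑ×o_n = [-0.1371, 0.1596, 0.0000], ω = ẑ
J2: z=[-0.0698, 0.9976, 0.0000] o=[0.2993, 0.0209, 0.4400] → [0.5404, 0.0378, 0.1312, -0.0698, 0.9976, 0.0000]
J3: z=[-0.9758, -0.0682, 0.2079] o=[0.3905, 0.0273, 0.8704] → [-0.0304, 0.0607, -0.1228, -0.9758, -0.0682, 0.2079]
J4: z=[0.1903, 0.2046, 0.9602] o=[0.3495, 0.3984, 0.7995] → [0.2882, -0.2170, -0.0109, 0.1903, 0.2046, 0.9602]
J5: z=[-0.7485, -0.6026, 0.2767] o=[0.2161, 0.5604, 0.7914] → [0.0024, 0.1269, 0.2828, -0.7485, -0.6026, 0.2767]
V = J·q̇ = [0.6486, -0.2473, -0.0550, -0.0621, 0.9530, 0.6678]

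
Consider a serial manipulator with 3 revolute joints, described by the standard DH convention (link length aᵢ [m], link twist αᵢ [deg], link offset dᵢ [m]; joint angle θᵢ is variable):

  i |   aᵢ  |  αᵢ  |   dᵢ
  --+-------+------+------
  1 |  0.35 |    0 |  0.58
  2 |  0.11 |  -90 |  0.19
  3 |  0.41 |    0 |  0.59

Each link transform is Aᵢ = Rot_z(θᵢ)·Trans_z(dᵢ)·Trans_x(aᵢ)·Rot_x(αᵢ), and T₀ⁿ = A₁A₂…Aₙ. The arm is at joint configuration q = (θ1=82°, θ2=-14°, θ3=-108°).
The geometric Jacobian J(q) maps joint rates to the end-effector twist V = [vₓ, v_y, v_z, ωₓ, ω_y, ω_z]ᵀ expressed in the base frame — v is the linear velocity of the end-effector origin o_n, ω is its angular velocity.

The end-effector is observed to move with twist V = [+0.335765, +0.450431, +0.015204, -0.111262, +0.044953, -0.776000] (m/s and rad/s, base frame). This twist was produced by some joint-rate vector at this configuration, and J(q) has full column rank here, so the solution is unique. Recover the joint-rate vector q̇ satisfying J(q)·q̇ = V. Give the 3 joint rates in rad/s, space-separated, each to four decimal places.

-0.4580 -0.3180 0.1200

o_n = [-0.5046, 0.5521, 1.1599]
J₁: ẑ×o_n = [-0.5521, -0.5046, 0.0000], ω = ẑ
J2: z=[0.0000, 0.0000, 1.0000] o=[0.0487, 0.3466, 0.5800] → [-0.2055, -0.5533, 0.0000, 0.0000, 0.0000, 1.0000]
J3: z=[-0.9272, 0.3746, 0.0000] o=[0.0899, 0.4486, 0.7700] → [0.1461, 0.3615, 0.1267, -0.9272, 0.3746, 0.0000]
q̇ = J⁺·V = [-0.4580, -0.3180, 0.1200]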